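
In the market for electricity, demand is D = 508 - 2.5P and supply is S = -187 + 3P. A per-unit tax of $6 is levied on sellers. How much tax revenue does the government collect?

Tax revenue = 12138/11

Pre-tax equilibrium: P* = 1390/11, Q* = 2113/11.
Tax on sellers shifts supply to S = -187 + 3(P − 6) = -205 + 3P.
508 - 2.5P = -205 + 3P gives buyer price Pb = 1426/11; sellers receive Ps = 1426/11 − 6 = 1360/11.
New quantity: Q = 508 − 2.5(1426/11) = 2023/11.
Revenue = 6 × 2023/11 = 12138/11.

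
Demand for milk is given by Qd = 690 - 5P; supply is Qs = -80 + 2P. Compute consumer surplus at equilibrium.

Equilibrium: 690 - 5P = -80 + 2P gives P* = 110, Q* = 140.
Demand choke price (Qd = 0): P = 138.
CS = ½(138 − 110)(140) = 1960.

Consumer surplus = 1960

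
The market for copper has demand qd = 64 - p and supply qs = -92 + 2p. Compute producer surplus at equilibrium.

Equilibrium: 64 - p = -92 + 2p gives p* = 52, q* = 12.
Supply starts at p = 46 (where qs = 0).
PS = ½(52 − 46)(12) = 36.

Producer surplus = 36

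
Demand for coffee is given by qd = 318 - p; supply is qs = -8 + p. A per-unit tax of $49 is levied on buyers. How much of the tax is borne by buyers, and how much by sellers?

Pre-tax equilibrium: p* = 163, q* = 155.
Tax on buyers shifts demand to qd = 318 − 1(p + 49) = 269 - p.
269 - p = -8 + p gives seller price ps = 138.5; buyers pay pb = 138.5 + 49 = 187.5.
New quantity: q = 318 − 1(187.5) = 130.5.
Buyer burden = 187.5 − 163 = 24.5; seller burden = 163 − 138.5 = 24.5.

Buyers bear $24.5, sellers bear $24.5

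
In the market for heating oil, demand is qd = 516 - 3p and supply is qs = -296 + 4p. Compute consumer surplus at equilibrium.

Consumer surplus = 4704

Equilibrium: 516 - 3p = -296 + 4p gives p* = 116, q* = 168.
Demand choke price (qd = 0): p = 172.
CS = ½(172 − 116)(168) = 4704.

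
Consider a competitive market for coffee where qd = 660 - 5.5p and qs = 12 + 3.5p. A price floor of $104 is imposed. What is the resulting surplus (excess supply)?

Surplus = 288

Equilibrium price would be p* = 72, so the floor at 104 binds.
At p = 104: qd = 88, qs = 376.
Surplus = 376 − 88 = 288.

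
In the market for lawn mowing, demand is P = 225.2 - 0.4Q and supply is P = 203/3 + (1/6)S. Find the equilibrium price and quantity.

P* = 114, Q* = 278

Set the two price expressions equal: 225.2 - 0.4Q = 203/3 + (1/6)Q.
2363/15 = (17/30)Q, so Q* = 278.
P* = 225.2 − (0.4)(278) = 114.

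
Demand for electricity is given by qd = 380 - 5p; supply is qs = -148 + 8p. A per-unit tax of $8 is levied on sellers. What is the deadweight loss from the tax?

Pre-tax equilibrium: p* = 528/13, q* = 2300/13.
Tax on sellers shifts supply to qs = -148 + 8(p − 8) = -212 + 8p.
380 - 5p = -212 + 8p gives buyer price pb = 592/13; sellers receive ps = 592/13 − 8 = 488/13.
New quantity: q = 380 − 5(592/13) = 1980/13.
DWL = ½ × 8 × (2300/13 − 1980/13) = 1280/13.

Deadweight loss = 1280/13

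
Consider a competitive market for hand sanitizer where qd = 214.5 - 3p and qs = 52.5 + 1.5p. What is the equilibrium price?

Set qd = qs: 214.5 - 3p = 52.5 + 1.5p.
162 = 4.5p, so p* = 36.
q* = 214.5 − 3(36) = 106.5.

p* = 36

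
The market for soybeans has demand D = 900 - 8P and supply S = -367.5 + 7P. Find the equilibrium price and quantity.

P* = 84.5, Q* = 224

Set D = S: 900 - 8P = -367.5 + 7P.
1267.5 = 15P, so P* = 84.5.
Q* = 900 − 8(84.5) = 224.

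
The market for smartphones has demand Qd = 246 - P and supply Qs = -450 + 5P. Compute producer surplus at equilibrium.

Equilibrium: 246 - P = -450 + 5P gives P* = 116, Q* = 130.
Supply starts at P = 90 (where Qs = 0).
PS = ½(116 − 90)(130) = 1690.

Producer surplus = 1690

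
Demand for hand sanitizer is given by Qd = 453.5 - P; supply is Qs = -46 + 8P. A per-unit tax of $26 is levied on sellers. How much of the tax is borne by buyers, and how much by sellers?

Pre-tax equilibrium: P* = 55.5, Q* = 398.
Tax on sellers shifts supply to Qs = -46 + 8(P − 26) = -254 + 8P.
453.5 - P = -254 + 8P gives buyer price Pb = 1415/18; sellers receive Ps = 1415/18 − 26 = 947/18.
New quantity: Q = 453.5 − 1(1415/18) = 3374/9.
Buyer burden = 1415/18 − 55.5 = 208/9; seller burden = 55.5 − 947/18 = 26/9.

Buyers bear 208/9, sellers bear 26/9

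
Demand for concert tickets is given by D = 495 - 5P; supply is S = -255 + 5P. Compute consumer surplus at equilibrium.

Consumer surplus = 1440

Equilibrium: 495 - 5P = -255 + 5P gives P* = 75, Q* = 120.
Demand choke price (D = 0): P = 99.
CS = ½(99 − 75)(120) = 1440.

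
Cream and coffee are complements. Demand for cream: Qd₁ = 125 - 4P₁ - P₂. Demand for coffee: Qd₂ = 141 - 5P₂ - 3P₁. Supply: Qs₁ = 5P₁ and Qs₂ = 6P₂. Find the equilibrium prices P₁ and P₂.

P₁ = 617/48, P₂ = 9.3125

Market 1: 125 - 4P₁ - P₂ = 5P₁ → 9P₁ + P₂ = 125.
Market 2: 11P₂ + 3P₁ = 141.
Eliminating P₂: 11×(1) − 1×(2) gives 96P₁ = 1234, so P₁ = 617/48.
Back-substitute into (2): P₂ = (141 − 3×617/48) / 11 = 9.3125.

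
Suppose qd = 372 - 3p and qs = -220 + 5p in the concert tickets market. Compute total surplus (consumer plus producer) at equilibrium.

Total surplus = 6000

Equilibrium: 372 - 3p = -220 + 5p gives p* = 74, q* = 150.
Demand choke price: p = 124; supply starts at p = 44.
CS = ½(124 − 74)(150) = 3750; PS = ½(74 − 44)(150) = 2250.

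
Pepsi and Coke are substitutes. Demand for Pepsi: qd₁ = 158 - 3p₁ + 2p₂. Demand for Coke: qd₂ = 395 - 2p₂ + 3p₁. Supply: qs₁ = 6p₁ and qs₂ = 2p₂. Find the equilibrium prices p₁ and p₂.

Market 1: 158 - 3p₁ + 2p₂ = 6p₁ → 9p₁ - 2p₂ = 158.
Market 2: 4p₂ - 3p₁ = 395.
Eliminating p₂: 4×(1) + 2×(2) gives 30p₁ = 1422, so p₁ = 47.4.
Back-substitute into (2): p₂ = (395 + 3×47.4) / 4 = 134.3.

p₁ = 47.4, p₂ = 134.3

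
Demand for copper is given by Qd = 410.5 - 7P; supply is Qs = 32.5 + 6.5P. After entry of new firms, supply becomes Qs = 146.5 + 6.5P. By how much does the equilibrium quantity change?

Original equilibrium: P* = 28, Q* = 214.5.
New equilibrium: 410.5 - 7P = 146.5 + 6.5P, so 264 = 13.5P and P' = 176/9; Q' = 410.5 − 7(176/9) = 4925/18.
Change in quantity: 4925/18 − 214.5 = 532/9.

ΔQ = 532/9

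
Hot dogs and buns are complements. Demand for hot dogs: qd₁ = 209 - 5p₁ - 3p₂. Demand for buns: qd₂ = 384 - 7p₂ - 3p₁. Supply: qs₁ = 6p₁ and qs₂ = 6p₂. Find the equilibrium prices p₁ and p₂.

Market 1: 209 - 5p₁ - 3p₂ = 6p₁ → 11p₁ + 3p₂ = 209.
Market 2: 13p₂ + 3p₁ = 384.
Eliminating p₂: 13×(1) − 3×(2) gives 134p₁ = 1565, so p₁ = 1565/134.
Back-substitute into (2): p₂ = (384 − 3×1565/134) / 13 = 3597/134.

p₁ = 1565/134, p₂ = 3597/134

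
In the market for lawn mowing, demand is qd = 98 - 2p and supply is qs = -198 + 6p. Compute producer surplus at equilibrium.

Producer surplus = 48

Equilibrium: 98 - 2p = -198 + 6p gives p* = 37, q* = 24.
Supply starts at p = 33 (where qs = 0).
PS = ½(37 − 33)(24) = 48.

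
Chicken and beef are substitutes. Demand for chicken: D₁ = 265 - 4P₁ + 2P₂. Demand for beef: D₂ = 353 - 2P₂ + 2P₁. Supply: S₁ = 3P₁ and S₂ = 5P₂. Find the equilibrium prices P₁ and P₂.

P₁ = 2561/45, P₂ = 3001/45

Market 1: 265 - 4P₁ + 2P₂ = 3P₁ → 7P₁ - 2P₂ = 265.
Market 2: 7P₂ - 2P₁ = 353.
Eliminating P₂: 7×(1) + 2×(2) gives 45P₁ = 2561, so P₁ = 2561/45.
Back-substitute into (2): P₂ = (353 + 2×2561/45) / 7 = 3001/45.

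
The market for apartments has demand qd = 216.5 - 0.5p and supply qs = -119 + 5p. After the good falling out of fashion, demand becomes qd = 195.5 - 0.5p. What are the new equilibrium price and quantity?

p' = 629/11, q' = 1836/11

Original equilibrium: p* = 61, q* = 186.
New equilibrium: 195.5 - 0.5p = -119 + 5p, so 314.5 = 5.5p and p' = 629/11; q' = 195.5 − 0.5(629/11) = 1836/11.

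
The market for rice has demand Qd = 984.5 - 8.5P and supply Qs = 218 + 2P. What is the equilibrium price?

Set Qd = Qs: 984.5 - 8.5P = 218 + 2P.
766.5 = 10.5P, so P* = 73.
Q* = 984.5 − 8.5(73) = 364.

P* = 73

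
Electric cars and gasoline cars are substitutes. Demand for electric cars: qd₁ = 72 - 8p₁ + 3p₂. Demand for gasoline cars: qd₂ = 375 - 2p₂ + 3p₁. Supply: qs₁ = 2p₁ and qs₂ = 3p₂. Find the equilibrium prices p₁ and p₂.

Market 1: 72 - 8p₁ + 3p₂ = 2p₁ → 10p₁ - 3p₂ = 72.
Market 2: 5p₂ - 3p₁ = 375.
Eliminating p₂: 5×(1) + 3×(2) gives 41p₁ = 1485, so p₁ = 1485/41.
Back-substitute into (2): p₂ = (375 + 3×1485/41) / 5 = 3966/41.

p₁ = 1485/41, p₂ = 3966/41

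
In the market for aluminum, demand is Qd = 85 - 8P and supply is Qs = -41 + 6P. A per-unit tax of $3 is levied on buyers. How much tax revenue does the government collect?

Pre-tax equilibrium: P* = 9, Q* = 13.
Tax on buyers shifts demand to Qd = 85 − 8(P + 3) = 61 - 8P.
61 - 8P = -41 + 6P gives seller price Ps = 51/7; buyers pay Pb = 51/7 + 3 = 72/7.
New quantity: Q = 85 − 8(72/7) = 19/7.
Revenue = 3 × 19/7 = 57/7.

Tax revenue = 57/7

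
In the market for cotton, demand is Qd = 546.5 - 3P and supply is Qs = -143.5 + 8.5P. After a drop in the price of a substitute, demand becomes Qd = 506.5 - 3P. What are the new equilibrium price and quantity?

P' = 1300/23, Q' = 15499/46

Original equilibrium: P* = 60, Q* = 366.5.
New equilibrium: 506.5 - 3P = -143.5 + 8.5P, so 650 = 11.5P and P' = 1300/23; Q' = 506.5 − 3(1300/23) = 15499/46.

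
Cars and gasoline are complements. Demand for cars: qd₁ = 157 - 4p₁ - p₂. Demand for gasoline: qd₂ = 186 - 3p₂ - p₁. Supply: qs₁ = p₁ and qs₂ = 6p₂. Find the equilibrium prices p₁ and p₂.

Market 1: 157 - 4p₁ - p₂ = p₁ → 5p₁ + p₂ = 157.
Market 2: 9p₂ + p₁ = 186.
Eliminating p₂: 9×(1) − 1×(2) gives 44p₁ = 1227, so p₁ = 1227/44.
Back-substitute into (2): p₂ = (186 − 1×1227/44) / 9 = 773/44.

p₁ = 1227/44, p₂ = 773/44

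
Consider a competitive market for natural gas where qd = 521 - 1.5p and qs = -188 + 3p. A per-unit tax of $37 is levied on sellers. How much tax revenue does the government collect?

Pre-tax equilibrium: p* = 1418/9, q* = 854/3.
Tax on sellers shifts supply to qs = -188 + 3(p − 37) = -299 + 3p.
521 - 1.5p = -299 + 3p gives buyer price pb = 1640/9; sellers receive ps = 1640/9 − 37 = 1307/9.
New quantity: q = 521 − 1.5(1640/9) = 743/3.
Revenue = 37 × 743/3 = 27491/3.

Tax revenue = 27491/3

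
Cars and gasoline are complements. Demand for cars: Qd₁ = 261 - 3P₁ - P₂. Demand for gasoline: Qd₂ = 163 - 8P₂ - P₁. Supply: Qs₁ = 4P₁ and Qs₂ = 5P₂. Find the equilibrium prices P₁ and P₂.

P₁ = 323/9, P₂ = 88/9

Market 1: 261 - 3P₁ - P₂ = 4P₁ → 7P₁ + P₂ = 261.
Market 2: 13P₂ + P₁ = 163.
Eliminating P₂: 13×(1) − 1×(2) gives 90P₁ = 3230, so P₁ = 323/9.
Back-substitute into (2): P₂ = (163 − 1×323/9) / 13 = 88/9.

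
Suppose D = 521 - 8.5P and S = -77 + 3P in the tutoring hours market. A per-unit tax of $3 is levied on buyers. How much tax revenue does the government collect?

Pre-tax equilibrium: P* = 52, Q* = 79.
Tax on buyers shifts demand to D = 521 − 8.5(P + 3) = 495.5 - 8.5P.
495.5 - 8.5P = -77 + 3P gives seller price Ps = 1145/23; buyers pay Pb = 1145/23 + 3 = 1214/23.
New quantity: Q = 521 − 8.5(1214/23) = 1664/23.
Revenue = 3 × 1664/23 = 4992/23.

Tax revenue = 4992/23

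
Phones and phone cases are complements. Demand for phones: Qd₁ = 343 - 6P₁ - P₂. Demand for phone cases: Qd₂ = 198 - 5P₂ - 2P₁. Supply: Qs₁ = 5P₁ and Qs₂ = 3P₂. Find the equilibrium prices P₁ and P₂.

P₁ = 1273/43, P₂ = 746/43

Market 1: 343 - 6P₁ - P₂ = 5P₁ → 11P₁ + P₂ = 343.
Market 2: 8P₂ + 2P₁ = 198.
Eliminating P₂: 8×(1) − 1×(2) gives 86P₁ = 2546, so P₁ = 1273/43.
Back-substitute into (2): P₂ = (198 − 2×1273/43) / 8 = 746/43.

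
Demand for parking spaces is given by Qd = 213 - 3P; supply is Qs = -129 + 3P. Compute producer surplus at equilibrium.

Equilibrium: 213 - 3P = -129 + 3P gives P* = 57, Q* = 42.
Supply starts at P = 43 (where Qs = 0).
PS = ½(57 − 43)(42) = 294.

Producer surplus = 294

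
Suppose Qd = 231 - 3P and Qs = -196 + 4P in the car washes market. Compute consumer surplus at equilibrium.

Consumer surplus = 384

Equilibrium: 231 - 3P = -196 + 4P gives P* = 61, Q* = 48.
Demand choke price (Qd = 0): P = 77.
CS = ½(77 − 61)(48) = 384.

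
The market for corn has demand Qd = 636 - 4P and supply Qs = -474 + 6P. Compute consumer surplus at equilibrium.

Equilibrium: 636 - 4P = -474 + 6P gives P* = 111, Q* = 192.
Demand choke price (Qd = 0): P = 159.
CS = ½(159 − 111)(192) = 4608.

Consumer surplus = 4608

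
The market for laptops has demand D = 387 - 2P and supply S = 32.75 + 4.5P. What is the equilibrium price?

P* = 54.5

Set D = S: 387 - 2P = 32.75 + 4.5P.
354.25 = 6.5P, so P* = 54.5.
Q* = 387 − 2(54.5) = 278.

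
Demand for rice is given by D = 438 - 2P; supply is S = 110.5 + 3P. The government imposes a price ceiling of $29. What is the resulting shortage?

Shortage = 182.5

Equilibrium price would be P* = 65.5, so the ceiling at 29 binds.
At P = 29: D = 438 − 2(29) = 380, S = 110.5 + 3(29) = 197.5.
Shortage = 380 − 197.5 = 182.5.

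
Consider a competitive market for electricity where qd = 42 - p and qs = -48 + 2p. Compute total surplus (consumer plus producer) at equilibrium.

Total surplus = 108

Equilibrium: 42 - p = -48 + 2p gives p* = 30, q* = 12.
Demand choke price: p = 42; supply starts at p = 24.
CS = ½(42 − 30)(12) = 72; PS = ½(30 − 24)(12) = 36.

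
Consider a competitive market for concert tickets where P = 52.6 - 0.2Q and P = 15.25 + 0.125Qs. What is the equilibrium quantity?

Q* = 1494/13

Set the two price expressions equal: 52.6 - 0.2Q = 15.25 + 0.125Q.
37.35 = 0.325Q, so Q* = 1494/13.
P* = 52.6 − (0.2)(1494/13) = 385/13.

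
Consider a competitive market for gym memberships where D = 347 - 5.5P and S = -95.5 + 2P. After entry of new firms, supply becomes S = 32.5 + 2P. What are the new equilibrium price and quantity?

Original equilibrium: P* = 59, Q* = 22.5.
New equilibrium: 347 - 5.5P = 32.5 + 2P, so 314.5 = 7.5P and P' = 629/15; Q' = 347 − 5.5(629/15) = 3491/30.

P' = 629/15, Q' = 3491/30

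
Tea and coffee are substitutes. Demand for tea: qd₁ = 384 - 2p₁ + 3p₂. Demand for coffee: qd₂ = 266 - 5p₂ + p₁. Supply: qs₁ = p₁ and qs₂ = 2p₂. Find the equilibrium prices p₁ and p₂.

Market 1: 384 - 2p₁ + 3p₂ = p₁ → 3p₁ - 3p₂ = 384.
Market 2: 7p₂ - p₁ = 266.
Eliminating p₂: 7×(1) + 3×(2) gives 18p₁ = 3486, so p₁ = 581/3.
Back-substitute into (2): p₂ = (266 + 1×581/3) / 7 = 197/3.

p₁ = 581/3, p₂ = 197/3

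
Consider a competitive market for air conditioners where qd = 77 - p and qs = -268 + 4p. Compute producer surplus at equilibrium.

Equilibrium: 77 - p = -268 + 4p gives p* = 69, q* = 8.
Supply starts at p = 67 (where qs = 0).
PS = ½(69 − 67)(8) = 8.

Producer surplus = 8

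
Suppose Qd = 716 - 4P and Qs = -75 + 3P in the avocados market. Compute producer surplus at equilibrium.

Equilibrium: 716 - 4P = -75 + 3P gives P* = 113, Q* = 264.
Supply starts at P = 25 (where Qs = 0).
PS = ½(113 − 25)(264) = 11616.

Producer surplus = 11616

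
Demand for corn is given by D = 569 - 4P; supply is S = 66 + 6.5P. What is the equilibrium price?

Set D = S: 569 - 4P = 66 + 6.5P.
503 = 10.5P, so P* = 1006/21.
Q* = 569 − 4(1006/21) = 7925/21.

P* = 1006/21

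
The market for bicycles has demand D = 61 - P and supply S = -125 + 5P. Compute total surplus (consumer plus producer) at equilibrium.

Equilibrium: 61 - P = -125 + 5P gives P* = 31, Q* = 30.
Demand choke price: P = 61; supply starts at P = 25.
CS = ½(61 − 31)(30) = 450; PS = ½(31 − 25)(30) = 90.

Total surplus = 540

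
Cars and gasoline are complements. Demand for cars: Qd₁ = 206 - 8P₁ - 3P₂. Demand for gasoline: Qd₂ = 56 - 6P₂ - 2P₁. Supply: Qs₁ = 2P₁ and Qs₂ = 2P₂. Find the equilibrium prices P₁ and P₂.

P₁ = 20, P₂ = 2

Market 1: 206 - 8P₁ - 3P₂ = 2P₁ → 10P₁ + 3P₂ = 206.
Market 2: 8P₂ + 2P₁ = 56.
Eliminating P₂: 8×(1) − 3×(2) gives 74P₁ = 1480, so P₁ = 20.
Back-substitute into (2): P₂ = (56 − 2×20) / 8 = 2.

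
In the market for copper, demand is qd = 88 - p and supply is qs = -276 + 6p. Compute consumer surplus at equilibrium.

Equilibrium: 88 - p = -276 + 6p gives p* = 52, q* = 36.
Demand choke price (qd = 0): p = 88.
CS = ½(88 − 52)(36) = 648.

Consumer surplus = 648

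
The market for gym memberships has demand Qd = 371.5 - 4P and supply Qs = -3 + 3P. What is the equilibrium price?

Set Qd = Qs: 371.5 - 4P = -3 + 3P.
374.5 = 7P, so P* = 53.5.
Q* = 371.5 − 4(53.5) = 157.5.

P* = 53.5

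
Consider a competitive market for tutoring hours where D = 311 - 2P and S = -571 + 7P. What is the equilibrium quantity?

Set D = S: 311 - 2P = -571 + 7P.
882 = 9P, so P* = 98.
Q* = 311 − 2(98) = 115.

Q* = 115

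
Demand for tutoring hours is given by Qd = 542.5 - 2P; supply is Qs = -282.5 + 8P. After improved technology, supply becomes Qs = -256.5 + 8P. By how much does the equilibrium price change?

ΔP = -2.6

Original equilibrium: P* = 82.5, Q* = 377.5.
New equilibrium: 542.5 - 2P = -256.5 + 8P, so 799 = 10P and P' = 79.9; Q' = 542.5 − 2(79.9) = 382.7.
Change in price: 79.9 − 82.5 = -2.6.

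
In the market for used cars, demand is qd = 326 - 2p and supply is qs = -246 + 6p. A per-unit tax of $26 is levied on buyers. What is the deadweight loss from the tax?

Deadweight loss = 507

Pre-tax equilibrium: p* = 71.5, q* = 183.
Tax on buyers shifts demand to qd = 326 − 2(p + 26) = 274 - 2p.
274 - 2p = -246 + 6p gives seller price ps = 65; buyers pay pb = 65 + 26 = 91.
New quantity: q = 326 − 2(91) = 144.
DWL = ½ × 26 × (183 − 144) = 507.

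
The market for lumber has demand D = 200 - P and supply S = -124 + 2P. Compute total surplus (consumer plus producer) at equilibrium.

Equilibrium: 200 - P = -124 + 2P gives P* = 108, Q* = 92.
Demand choke price: P = 200; supply starts at P = 62.
CS = ½(200 − 108)(92) = 4232; PS = ½(108 − 62)(92) = 2116.

Total surplus = 6348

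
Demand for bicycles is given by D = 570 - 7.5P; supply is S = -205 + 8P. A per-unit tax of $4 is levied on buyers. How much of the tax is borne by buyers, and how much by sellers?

Pre-tax equilibrium: P* = 50, Q* = 195.
Tax on buyers shifts demand to D = 570 − 7.5(P + 4) = 540 - 7.5P.
540 - 7.5P = -205 + 8P gives seller price Ps = 1490/31; buyers pay Pb = 1490/31 + 4 = 1614/31.
New quantity: Q = 570 − 7.5(1614/31) = 5565/31.
Buyer burden = 1614/31 − 50 = 64/31; seller burden = 50 − 1490/31 = 60/31.

Buyers bear 64/31, sellers bear 60/31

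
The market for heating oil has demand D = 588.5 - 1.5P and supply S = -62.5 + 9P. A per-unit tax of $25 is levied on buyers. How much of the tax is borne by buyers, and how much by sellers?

Pre-tax equilibrium: P* = 62, Q* = 495.5.
Tax on buyers shifts demand to D = 588.5 − 1.5(P + 25) = 551 - 1.5P.
551 - 1.5P = -62.5 + 9P gives seller price Ps = 409/7; buyers pay Pb = 409/7 + 25 = 584/7.
New quantity: Q = 588.5 − 1.5(584/7) = 6487/14.
Buyer burden = 584/7 − 62 = 150/7; seller burden = 62 − 409/7 = 25/7.

Buyers bear 150/7, sellers bear 25/7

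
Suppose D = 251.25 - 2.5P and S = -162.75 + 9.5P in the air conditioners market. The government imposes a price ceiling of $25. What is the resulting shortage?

Equilibrium price would be P* = 34.5, so the ceiling at 25 binds.
At P = 25: D = 251.25 − 2.5(25) = 188.75, S = -162.75 + 9.5(25) = 74.75.
Shortage = 188.75 − 74.75 = 114.

Shortage = 114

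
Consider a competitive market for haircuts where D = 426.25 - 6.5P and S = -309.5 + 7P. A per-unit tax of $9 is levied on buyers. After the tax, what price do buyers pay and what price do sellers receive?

Buyers pay 355/6, sellers receive 301/6

Pre-tax equilibrium: P* = 54.5, Q* = 72.
Tax on buyers shifts demand to D = 426.25 − 6.5(P + 9) = 367.75 - 6.5P.
367.75 - 6.5P = -309.5 + 7P gives seller price Ps = 301/6; buyers pay Pb = 301/6 + 9 = 355/6.
New quantity: Q = 426.25 − 6.5(355/6) = 125/3.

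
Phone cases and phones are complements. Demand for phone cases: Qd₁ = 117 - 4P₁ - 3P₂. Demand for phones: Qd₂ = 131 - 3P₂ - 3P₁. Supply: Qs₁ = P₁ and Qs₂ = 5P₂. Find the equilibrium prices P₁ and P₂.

Market 1: 117 - 4P₁ - 3P₂ = P₁ → 5P₁ + 3P₂ = 117.
Market 2: 8P₂ + 3P₁ = 131.
Eliminating P₂: 8×(1) − 3×(2) gives 31P₁ = 543, so P₁ = 543/31.
Back-substitute into (2): P₂ = (131 − 3×543/31) / 8 = 304/31.

P₁ = 543/31, P₂ = 304/31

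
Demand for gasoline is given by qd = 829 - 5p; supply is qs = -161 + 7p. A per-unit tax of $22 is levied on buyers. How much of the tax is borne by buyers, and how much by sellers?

Pre-tax equilibrium: p* = 82.5, q* = 416.5.
Tax on buyers shifts demand to qd = 829 − 5(p + 22) = 719 - 5p.
719 - 5p = -161 + 7p gives seller price ps = 220/3; buyers pay pb = 220/3 + 22 = 286/3.
New quantity: q = 829 − 5(286/3) = 1057/3.
Buyer burden = 286/3 − 82.5 = 77/6; seller burden = 82.5 − 220/3 = 55/6.

Buyers bear 77/6, sellers bear 55/6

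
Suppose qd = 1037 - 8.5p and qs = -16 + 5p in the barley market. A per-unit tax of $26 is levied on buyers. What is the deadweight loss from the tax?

Pre-tax equilibrium: p* = 78, q* = 374.
Tax on buyers shifts demand to qd = 1037 − 8.5(p + 26) = 816 - 8.5p.
816 - 8.5p = -16 + 5p gives seller price ps = 1664/27; buyers pay pb = 1664/27 + 26 = 2366/27.
New quantity: q = 1037 − 8.5(2366/27) = 7888/27.
DWL = ½ × 26 × (374 − 7888/27) = 28730/27.

Deadweight loss = 28730/27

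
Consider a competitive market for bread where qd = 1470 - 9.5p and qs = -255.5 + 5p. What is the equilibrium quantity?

Set qd = qs: 1470 - 9.5p = -255.5 + 5p.
1725.5 = 14.5p, so p* = 119.
q* = 1470 − 9.5(119) = 339.5.

q* = 339.5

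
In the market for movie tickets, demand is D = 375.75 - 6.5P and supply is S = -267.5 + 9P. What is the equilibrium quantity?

Set D = S: 375.75 - 6.5P = -267.5 + 9P.
643.25 = 15.5P, so P* = 41.5.
Q* = 375.75 − 6.5(41.5) = 106.

Q* = 106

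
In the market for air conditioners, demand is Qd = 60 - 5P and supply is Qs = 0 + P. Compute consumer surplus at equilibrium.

Consumer surplus = 10

Equilibrium: 60 - 5P = 0 + P gives P* = 10, Q* = 10.
Demand choke price (Qd = 0): P = 12.
CS = ½(12 − 10)(10) = 10.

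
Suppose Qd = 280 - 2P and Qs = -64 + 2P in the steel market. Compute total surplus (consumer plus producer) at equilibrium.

Equilibrium: 280 - 2P = -64 + 2P gives P* = 86, Q* = 108.
Demand choke price: P = 140; supply starts at P = 32.
CS = ½(140 − 86)(108) = 2916; PS = ½(86 − 32)(108) = 2916.

Total surplus = 5832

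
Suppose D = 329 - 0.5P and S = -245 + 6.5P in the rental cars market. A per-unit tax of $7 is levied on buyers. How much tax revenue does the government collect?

Pre-tax equilibrium: P* = 82, Q* = 288.
Tax on buyers shifts demand to D = 329 − 0.5(P + 7) = 325.5 - 0.5P.
325.5 - 0.5P = -245 + 6.5P gives seller price Ps = 81.5; buyers pay Pb = 81.5 + 7 = 88.5.
New quantity: Q = 329 − 0.5(88.5) = 284.75.
Revenue = 7 × 284.75 = 1993.25.

Tax revenue = 1993.25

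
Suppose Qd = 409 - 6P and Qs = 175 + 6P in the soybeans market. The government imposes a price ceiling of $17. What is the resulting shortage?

Shortage = 30

Equilibrium price would be P* = 19.5, so the ceiling at 17 binds.
At P = 17: Qd = 409 − 6(17) = 307, Qs = 175 + 6(17) = 277.
Shortage = 307 − 277 = 30.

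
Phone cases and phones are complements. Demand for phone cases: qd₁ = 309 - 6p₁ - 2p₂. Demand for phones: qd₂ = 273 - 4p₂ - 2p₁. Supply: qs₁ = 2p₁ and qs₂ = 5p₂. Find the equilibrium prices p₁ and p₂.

p₁ = 2235/68, p₂ = 783/34

Market 1: 309 - 6p₁ - 2p₂ = 2p₁ → 8p₁ + 2p₂ = 309.
Market 2: 9p₂ + 2p₁ = 273.
Eliminating p₂: 9×(1) − 2×(2) gives 68p₁ = 2235, so p₁ = 2235/68.
Back-substitute into (2): p₂ = (273 − 2×2235/68) / 9 = 783/34.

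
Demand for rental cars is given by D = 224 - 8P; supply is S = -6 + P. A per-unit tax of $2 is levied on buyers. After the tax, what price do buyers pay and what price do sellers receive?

Pre-tax equilibrium: P* = 230/9, Q* = 176/9.
Tax on buyers shifts demand to D = 224 − 8(P + 2) = 208 - 8P.
208 - 8P = -6 + P gives seller price Ps = 214/9; buyers pay Pb = 214/9 + 2 = 232/9.
New quantity: Q = 224 − 8(232/9) = 160/9.

Buyers pay 232/9, sellers receive 214/9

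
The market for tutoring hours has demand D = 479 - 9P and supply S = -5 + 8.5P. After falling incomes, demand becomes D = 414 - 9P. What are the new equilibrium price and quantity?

P' = 838/35, Q' = 6948/35

Original equilibrium: P* = 968/35, Q* = 8053/35.
New equilibrium: 414 - 9P = -5 + 8.5P, so 419 = 17.5P and P' = 838/35; Q' = 414 − 9(838/35) = 6948/35.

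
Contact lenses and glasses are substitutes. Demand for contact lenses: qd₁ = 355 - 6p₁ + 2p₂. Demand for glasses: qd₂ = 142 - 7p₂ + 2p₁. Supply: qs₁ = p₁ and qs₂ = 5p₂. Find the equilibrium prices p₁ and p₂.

p₁ = 56.8, p₂ = 21.3

Market 1: 355 - 6p₁ + 2p₂ = p₁ → 7p₁ - 2p₂ = 355.
Market 2: 12p₂ - 2p₁ = 142.
Eliminating p₂: 12×(1) + 2×(2) gives 80p₁ = 4544, so p₁ = 56.8.
Back-substitute into (2): p₂ = (142 + 2×56.8) / 12 = 21.3.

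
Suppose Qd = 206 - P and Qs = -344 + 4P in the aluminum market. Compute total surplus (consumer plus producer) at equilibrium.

Equilibrium: 206 - P = -344 + 4P gives P* = 110, Q* = 96.
Demand choke price: P = 206; supply starts at P = 86.
CS = ½(206 − 110)(96) = 4608; PS = ½(110 − 86)(96) = 1152.

Total surplus = 5760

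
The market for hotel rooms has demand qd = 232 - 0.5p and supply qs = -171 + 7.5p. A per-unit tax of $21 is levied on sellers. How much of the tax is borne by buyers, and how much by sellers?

Pre-tax equilibrium: p* = 50.375, q* = 206.8125.
Tax on sellers shifts supply to qs = -171 + 7.5(p − 21) = -328.5 + 7.5p.
232 - 0.5p = -328.5 + 7.5p gives buyer price pb = 70.0625; sellers receive ps = 70.0625 − 21 = 49.0625.
New quantity: q = 232 − 0.5(70.0625) = 196.96875.
Buyer burden = 70.0625 − 50.375 = 19.6875; seller burden = 50.375 − 49.0625 = 1.3125.

Buyers bear $19.6875, sellers bear $1.3125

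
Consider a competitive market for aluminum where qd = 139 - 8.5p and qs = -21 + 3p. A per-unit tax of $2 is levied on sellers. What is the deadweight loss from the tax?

Pre-tax equilibrium: p* = 320/23, q* = 477/23.
Tax on sellers shifts supply to qs = -21 + 3(p − 2) = -27 + 3p.
139 - 8.5p = -27 + 3p gives buyer price pb = 332/23; sellers receive ps = 332/23 − 2 = 286/23.
New quantity: q = 139 − 8.5(332/23) = 375/23.
DWL = ½ × 2 × (477/23 − 375/23) = 102/23.

Deadweight loss = 102/23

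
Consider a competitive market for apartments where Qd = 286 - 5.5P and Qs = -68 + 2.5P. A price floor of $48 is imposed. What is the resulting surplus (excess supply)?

Surplus = 30

Equilibrium price would be P* = 44.25, so the floor at 48 binds.
At P = 48: Qd = 22, Qs = 52.
Surplus = 52 − 22 = 30.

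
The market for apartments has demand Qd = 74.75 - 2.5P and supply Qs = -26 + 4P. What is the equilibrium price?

Set Qd = Qs: 74.75 - 2.5P = -26 + 4P.
100.75 = 6.5P, so P* = 15.5.
Q* = 74.75 − 2.5(15.5) = 36.

P* = 15.5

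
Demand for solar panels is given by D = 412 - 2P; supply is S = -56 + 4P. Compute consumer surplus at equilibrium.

Consumer surplus = 16384

Equilibrium: 412 - 2P = -56 + 4P gives P* = 78, Q* = 256.
Demand choke price (D = 0): P = 206.
CS = ½(206 − 78)(256) = 16384.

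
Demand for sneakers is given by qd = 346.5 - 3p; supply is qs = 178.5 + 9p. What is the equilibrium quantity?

Set qd = qs: 346.5 - 3p = 178.5 + 9p.
168 = 12p, so p* = 14.
q* = 346.5 − 3(14) = 304.5.

q* = 304.5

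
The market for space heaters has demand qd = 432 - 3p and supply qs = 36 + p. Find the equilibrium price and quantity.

Set qd = qs: 432 - 3p = 36 + p.
396 = 4p, so p* = 99.
q* = 432 − 3(99) = 135.

p* = 99, q* = 135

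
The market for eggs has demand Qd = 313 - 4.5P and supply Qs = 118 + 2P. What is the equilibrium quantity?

Q* = 178

Set Qd = Qs: 313 - 4.5P = 118 + 2P.
195 = 6.5P, so P* = 30.
Q* = 313 − 4.5(30) = 178.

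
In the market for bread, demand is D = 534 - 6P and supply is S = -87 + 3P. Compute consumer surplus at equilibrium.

Consumer surplus = 1200

Equilibrium: 534 - 6P = -87 + 3P gives P* = 69, Q* = 120.
Demand choke price (D = 0): P = 89.
CS = ½(89 − 69)(120) = 1200.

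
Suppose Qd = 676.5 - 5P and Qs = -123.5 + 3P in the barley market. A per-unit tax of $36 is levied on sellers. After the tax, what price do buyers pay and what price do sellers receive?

Pre-tax equilibrium: P* = 100, Q* = 176.5.
Tax on sellers shifts supply to Qs = -123.5 + 3(P − 36) = -231.5 + 3P.
676.5 - 5P = -231.5 + 3P gives buyer price Pb = 113.5; sellers receive Ps = 113.5 − 36 = 77.5.
New quantity: Q = 676.5 − 5(113.5) = 109.

Buyers pay $113.5, sellers receive $77.5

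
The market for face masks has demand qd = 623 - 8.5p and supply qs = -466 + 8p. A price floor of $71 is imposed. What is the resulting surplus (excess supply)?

Surplus = 82.5

Equilibrium price would be p* = 66, so the floor at 71 binds.
At p = 71: qd = 19.5, qs = 102.
Surplus = 102 − 19.5 = 82.5.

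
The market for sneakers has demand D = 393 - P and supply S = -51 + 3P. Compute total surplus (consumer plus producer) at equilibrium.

Total surplus = 53016

Equilibrium: 393 - P = -51 + 3P gives P* = 111, Q* = 282.
Demand choke price: P = 393; supply starts at P = 17.
CS = ½(393 − 111)(282) = 39762; PS = ½(111 − 17)(282) = 13254.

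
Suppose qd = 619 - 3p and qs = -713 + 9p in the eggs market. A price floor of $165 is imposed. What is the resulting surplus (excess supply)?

Equilibrium price would be p* = 111, so the floor at 165 binds.
At p = 165: qd = 124, qs = 772.
Surplus = 772 − 124 = 648.

Surplus = 648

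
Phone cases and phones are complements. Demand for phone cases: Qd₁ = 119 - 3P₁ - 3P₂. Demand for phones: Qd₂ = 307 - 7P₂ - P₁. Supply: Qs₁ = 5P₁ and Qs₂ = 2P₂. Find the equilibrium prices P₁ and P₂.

Market 1: 119 - 3P₁ - 3P₂ = 5P₁ → 8P₁ + 3P₂ = 119.
Market 2: 9P₂ + P₁ = 307.
Eliminating P₂: 9×(1) − 3×(2) gives 69P₁ = 150, so P₁ = 50/23.
Back-substitute into (2): P₂ = (307 − 1×50/23) / 9 = 779/23.

P₁ = 50/23, P₂ = 779/23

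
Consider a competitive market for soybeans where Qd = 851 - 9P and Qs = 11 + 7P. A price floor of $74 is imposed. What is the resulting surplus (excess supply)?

Equilibrium price would be P* = 52.5, so the floor at 74 binds.
At P = 74: Qd = 185, Qs = 529.
Surplus = 529 − 185 = 344.

Surplus = 344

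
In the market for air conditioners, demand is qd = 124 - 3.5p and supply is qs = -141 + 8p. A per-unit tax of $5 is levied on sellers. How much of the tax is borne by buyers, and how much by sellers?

Pre-tax equilibrium: p* = 530/23, q* = 997/23.
Tax on sellers shifts supply to qs = -141 + 8(p − 5) = -181 + 8p.
124 - 3.5p = -181 + 8p gives buyer price pb = 610/23; sellers receive ps = 610/23 − 5 = 495/23.
New quantity: q = 124 − 3.5(610/23) = 717/23.
Buyer burden = 610/23 − 530/23 = 80/23; seller burden = 530/23 − 495/23 = 35/23.

Buyers bear 80/23, sellers bear 35/23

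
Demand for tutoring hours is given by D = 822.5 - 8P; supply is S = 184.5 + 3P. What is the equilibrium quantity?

Q* = 358.5

Set D = S: 822.5 - 8P = 184.5 + 3P.
638 = 11P, so P* = 58.
Q* = 822.5 − 8(58) = 358.5.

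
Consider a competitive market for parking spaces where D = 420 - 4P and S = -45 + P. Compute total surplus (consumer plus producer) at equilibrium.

Equilibrium: 420 - 4P = -45 + P gives P* = 93, Q* = 48.
Demand choke price: P = 105; supply starts at P = 45.
CS = ½(105 − 93)(48) = 288; PS = ½(93 − 45)(48) = 1152.

Total surplus = 1440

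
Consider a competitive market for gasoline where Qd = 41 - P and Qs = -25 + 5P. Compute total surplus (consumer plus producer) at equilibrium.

Total surplus = 540

Equilibrium: 41 - P = -25 + 5P gives P* = 11, Q* = 30.
Demand choke price: P = 41; supply starts at P = 5.
CS = ½(41 − 11)(30) = 450; PS = ½(11 − 5)(30) = 90.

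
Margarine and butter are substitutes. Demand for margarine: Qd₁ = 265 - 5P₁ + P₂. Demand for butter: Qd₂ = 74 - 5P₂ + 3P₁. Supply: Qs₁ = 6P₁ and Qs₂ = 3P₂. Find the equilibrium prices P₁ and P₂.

Market 1: 265 - 5P₁ + P₂ = 6P₁ → 11P₁ - P₂ = 265.
Market 2: 8P₂ - 3P₁ = 74.
Eliminating P₂: 8×(1) + 1×(2) gives 85P₁ = 2194, so P₁ = 2194/85.
Back-substitute into (2): P₂ = (74 + 3×2194/85) / 8 = 1609/85.

P₁ = 2194/85, P₂ = 1609/85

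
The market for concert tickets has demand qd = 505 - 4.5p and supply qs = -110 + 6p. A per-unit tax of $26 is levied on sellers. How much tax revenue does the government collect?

Pre-tax equilibrium: p* = 410/7, q* = 1690/7.
Tax on sellers shifts supply to qs = -110 + 6(p − 26) = -266 + 6p.
505 - 4.5p = -266 + 6p gives buyer price pb = 514/7; sellers receive ps = 514/7 − 26 = 332/7.
New quantity: q = 505 − 4.5(514/7) = 1222/7.
Revenue = 26 × 1222/7 = 31772/7.

Tax revenue = 31772/7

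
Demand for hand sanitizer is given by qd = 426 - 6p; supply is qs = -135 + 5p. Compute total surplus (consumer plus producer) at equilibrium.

Total surplus = 2640

Equilibrium: 426 - 6p = -135 + 5p gives p* = 51, q* = 120.
Demand choke price: p = 71; supply starts at p = 27.
CS = ½(71 − 51)(120) = 1200; PS = ½(51 − 27)(120) = 1440.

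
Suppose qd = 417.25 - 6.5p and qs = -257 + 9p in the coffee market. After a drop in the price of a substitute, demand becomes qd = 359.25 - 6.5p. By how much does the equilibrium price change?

Δp = -116/31

Original equilibrium: p* = 43.5, q* = 134.5.
New equilibrium: 359.25 - 6.5p = -257 + 9p, so 616.25 = 15.5p and p' = 2465/62; q' = 359.25 − 6.5(2465/62) = 6251/62.
Change in price: 2465/62 − 43.5 = -116/31.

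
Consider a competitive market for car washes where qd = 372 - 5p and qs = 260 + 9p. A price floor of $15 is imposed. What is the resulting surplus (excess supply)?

Equilibrium price would be p* = 8, so the floor at 15 binds.
At p = 15: qd = 297, qs = 395.
Surplus = 395 − 297 = 98.

Surplus = 98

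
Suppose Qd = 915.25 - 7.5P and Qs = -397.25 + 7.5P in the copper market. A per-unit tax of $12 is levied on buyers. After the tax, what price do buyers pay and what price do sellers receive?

Buyers pay $93.5, sellers receive $81.5

Pre-tax equilibrium: P* = 87.5, Q* = 259.
Tax on buyers shifts demand to Qd = 915.25 − 7.5(P + 12) = 825.25 - 7.5P.
825.25 - 7.5P = -397.25 + 7.5P gives seller price Ps = 81.5; buyers pay Pb = 81.5 + 12 = 93.5.
New quantity: Q = 915.25 − 7.5(93.5) = 214.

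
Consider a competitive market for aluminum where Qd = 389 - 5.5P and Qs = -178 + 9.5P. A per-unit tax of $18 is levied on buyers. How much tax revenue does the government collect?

Pre-tax equilibrium: P* = 37.8, Q* = 181.1.
Tax on buyers shifts demand to Qd = 389 − 5.5(P + 18) = 290 - 5.5P.
290 - 5.5P = -178 + 9.5P gives seller price Ps = 31.2; buyers pay Pb = 31.2 + 18 = 49.2.
New quantity: Q = 389 − 5.5(49.2) = 118.4.
Revenue = 18 × 118.4 = 2131.2.

Tax revenue = 2131.2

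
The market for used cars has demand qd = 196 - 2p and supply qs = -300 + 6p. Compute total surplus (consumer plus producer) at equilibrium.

Equilibrium: 196 - 2p = -300 + 6p gives p* = 62, q* = 72.
Demand choke price: p = 98; supply starts at p = 50.
CS = ½(98 − 62)(72) = 1296; PS = ½(62 − 50)(72) = 432.

Total surplus = 1728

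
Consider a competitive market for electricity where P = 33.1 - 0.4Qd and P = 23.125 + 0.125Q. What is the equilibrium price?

P* = 25.5

Set the two price expressions equal: 33.1 - 0.4Q = 23.125 + 0.125Q.
9.975 = 0.525Q, so Q* = 19.
P* = 33.1 − (0.4)(19) = 25.5.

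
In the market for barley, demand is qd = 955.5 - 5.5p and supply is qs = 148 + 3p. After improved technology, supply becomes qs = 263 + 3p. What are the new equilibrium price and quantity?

Original equilibrium: p* = 95, q* = 433.
New equilibrium: 955.5 - 5.5p = 263 + 3p, so 692.5 = 8.5p and p' = 1385/17; q' = 955.5 − 5.5(1385/17) = 8626/17.

p' = 1385/17, q' = 8626/17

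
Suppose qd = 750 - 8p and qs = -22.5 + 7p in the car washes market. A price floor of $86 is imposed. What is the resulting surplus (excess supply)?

Surplus = 517.5

Equilibrium price would be p* = 51.5, so the floor at 86 binds.
At p = 86: qd = 62, qs = 579.5.
Surplus = 579.5 − 62 = 517.5.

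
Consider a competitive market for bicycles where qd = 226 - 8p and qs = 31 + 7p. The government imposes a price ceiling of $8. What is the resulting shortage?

Shortage = 75

Equilibrium price would be p* = 13, so the ceiling at 8 binds.
At p = 8: qd = 226 − 8(8) = 162, qs = 31 + 7(8) = 87.
Shortage = 162 − 87 = 75.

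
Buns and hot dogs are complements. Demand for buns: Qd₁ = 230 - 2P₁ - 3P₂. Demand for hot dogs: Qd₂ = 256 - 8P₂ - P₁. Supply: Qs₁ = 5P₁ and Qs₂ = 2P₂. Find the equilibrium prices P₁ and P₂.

Market 1: 230 - 2P₁ - 3P₂ = 5P₁ → 7P₁ + 3P₂ = 230.
Market 2: 10P₂ + P₁ = 256.
Eliminating P₂: 10×(1) − 3×(2) gives 67P₁ = 1532, so P₁ = 1532/67.
Back-substitute into (2): P₂ = (256 − 1×1532/67) / 10 = 1562/67.

P₁ = 1532/67, P₂ = 1562/67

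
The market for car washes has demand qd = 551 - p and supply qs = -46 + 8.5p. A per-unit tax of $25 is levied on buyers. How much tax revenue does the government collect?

Tax revenue = 221250/19

Pre-tax equilibrium: p* = 1194/19, q* = 9275/19.
Tax on buyers shifts demand to qd = 551 − 1(p + 25) = 526 - p.
526 - p = -46 + 8.5p gives seller price ps = 1144/19; buyers pay pb = 1144/19 + 25 = 1619/19.
New quantity: q = 551 − 1(1619/19) = 8850/19.
Revenue = 25 × 8850/19 = 221250/19.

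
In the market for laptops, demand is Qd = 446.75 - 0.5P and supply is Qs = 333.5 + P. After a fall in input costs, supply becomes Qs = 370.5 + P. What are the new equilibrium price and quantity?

P' = 305/6, Q' = 1264/3

Original equilibrium: P* = 75.5, Q* = 409.
New equilibrium: 446.75 - 0.5P = 370.5 + P, so 76.25 = 1.5P and P' = 305/6; Q' = 446.75 − 0.5(305/6) = 1264/3.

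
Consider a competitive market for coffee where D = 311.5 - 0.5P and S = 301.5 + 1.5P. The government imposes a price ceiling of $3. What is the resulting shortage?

Equilibrium price would be P* = 5, so the ceiling at 3 binds.
At P = 3: D = 311.5 − 0.5(3) = 310, S = 301.5 + 1.5(3) = 306.
Shortage = 310 − 306 = 4.

Shortage = 4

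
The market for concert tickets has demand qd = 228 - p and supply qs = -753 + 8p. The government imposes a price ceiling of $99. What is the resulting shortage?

Equilibrium price would be p* = 109, so the ceiling at 99 binds.
At p = 99: qd = 228 − 1(99) = 129, qs = -753 + 8(99) = 39.
Shortage = 129 − 39 = 90.

Shortage = 90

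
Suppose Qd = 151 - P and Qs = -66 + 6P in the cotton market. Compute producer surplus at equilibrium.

Producer surplus = 1200

Equilibrium: 151 - P = -66 + 6P gives P* = 31, Q* = 120.
Supply starts at P = 11 (where Qs = 0).
PS = ½(31 − 11)(120) = 1200.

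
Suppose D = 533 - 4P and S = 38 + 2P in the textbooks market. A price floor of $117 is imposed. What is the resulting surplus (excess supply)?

Surplus = 207

Equilibrium price would be P* = 82.5, so the floor at 117 binds.
At P = 117: D = 65, S = 272.
Surplus = 272 − 65 = 207.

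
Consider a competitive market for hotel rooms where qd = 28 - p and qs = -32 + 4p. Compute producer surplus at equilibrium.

Equilibrium: 28 - p = -32 + 4p gives p* = 12, q* = 16.
Supply starts at p = 8 (where qs = 0).
PS = ½(12 − 8)(16) = 32.

Producer surplus = 32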